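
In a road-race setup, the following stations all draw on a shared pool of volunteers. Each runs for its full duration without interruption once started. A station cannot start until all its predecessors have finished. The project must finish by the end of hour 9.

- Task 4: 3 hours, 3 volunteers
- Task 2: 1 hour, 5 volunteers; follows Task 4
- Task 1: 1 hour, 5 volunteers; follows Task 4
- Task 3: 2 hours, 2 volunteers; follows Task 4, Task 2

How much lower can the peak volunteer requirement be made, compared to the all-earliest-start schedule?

5

Early-start peak: h1:3  h2:3  h3:3  h4:10  h5:2  h6:2  h7:0  h8:0  h9:0 ⇒ 10.
Leveled (Task 4@1, Task 2@4, Task 1@5, Task 3@6): h1:3  h2:3  h3:3  h4:5  h5:5  h6:2  h7:2  h8:0  h9:0 ⇒ 5.
Reduction 10 − 5 = 5.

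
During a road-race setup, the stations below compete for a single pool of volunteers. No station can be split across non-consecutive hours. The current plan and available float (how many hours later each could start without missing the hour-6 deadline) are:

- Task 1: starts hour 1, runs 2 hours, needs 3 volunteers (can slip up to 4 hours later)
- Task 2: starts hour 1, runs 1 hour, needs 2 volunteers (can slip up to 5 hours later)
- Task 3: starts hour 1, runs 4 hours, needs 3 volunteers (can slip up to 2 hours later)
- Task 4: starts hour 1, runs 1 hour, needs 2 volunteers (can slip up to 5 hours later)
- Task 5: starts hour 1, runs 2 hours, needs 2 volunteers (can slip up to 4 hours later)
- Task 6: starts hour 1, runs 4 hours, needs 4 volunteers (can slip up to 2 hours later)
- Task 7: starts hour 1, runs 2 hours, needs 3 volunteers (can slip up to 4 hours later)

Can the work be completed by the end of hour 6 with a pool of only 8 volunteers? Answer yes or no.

no

The minimum achievable peak is 9; 8 < 9, so no feasible schedule stays within the cap.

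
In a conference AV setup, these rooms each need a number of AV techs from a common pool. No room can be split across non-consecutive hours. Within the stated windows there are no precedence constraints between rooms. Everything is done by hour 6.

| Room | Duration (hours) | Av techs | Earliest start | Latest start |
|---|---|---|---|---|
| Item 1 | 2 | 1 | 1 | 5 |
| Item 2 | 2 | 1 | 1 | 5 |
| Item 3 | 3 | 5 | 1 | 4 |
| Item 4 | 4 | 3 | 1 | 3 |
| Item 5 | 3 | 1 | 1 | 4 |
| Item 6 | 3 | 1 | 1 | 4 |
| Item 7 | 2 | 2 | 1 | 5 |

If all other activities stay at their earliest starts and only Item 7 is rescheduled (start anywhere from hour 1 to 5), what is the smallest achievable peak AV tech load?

Item 7@1: h1:14  h2:14  h3:10  h4:3  h5:0  h6:0 → peak 14
Item 7@2: h1:12  h2:14  h3:12  h4:3  h5:0  h6:0 → peak 14
Item 7@3: h1:12  h2:12  h3:12  h4:5  h5:0  h6:0 → peak 12
Item 7@4: h1:12  h2:12  h3:10  h4:5  h5:2  h6:0 → peak 12
Item 7@5: h1:12  h2:12  h3:10  h4:3  h5:2  h6:2 → peak 12
Best is Item 7@3, peak 12.

12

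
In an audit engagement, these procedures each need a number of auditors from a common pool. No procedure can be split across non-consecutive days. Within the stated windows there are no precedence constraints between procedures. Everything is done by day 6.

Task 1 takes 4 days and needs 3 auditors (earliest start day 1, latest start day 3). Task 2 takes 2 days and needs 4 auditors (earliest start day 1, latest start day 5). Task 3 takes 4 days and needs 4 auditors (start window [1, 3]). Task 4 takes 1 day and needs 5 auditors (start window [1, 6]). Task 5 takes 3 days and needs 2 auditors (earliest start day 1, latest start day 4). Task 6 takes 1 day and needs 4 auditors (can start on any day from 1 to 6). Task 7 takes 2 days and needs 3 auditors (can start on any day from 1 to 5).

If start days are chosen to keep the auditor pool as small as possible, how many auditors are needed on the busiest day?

10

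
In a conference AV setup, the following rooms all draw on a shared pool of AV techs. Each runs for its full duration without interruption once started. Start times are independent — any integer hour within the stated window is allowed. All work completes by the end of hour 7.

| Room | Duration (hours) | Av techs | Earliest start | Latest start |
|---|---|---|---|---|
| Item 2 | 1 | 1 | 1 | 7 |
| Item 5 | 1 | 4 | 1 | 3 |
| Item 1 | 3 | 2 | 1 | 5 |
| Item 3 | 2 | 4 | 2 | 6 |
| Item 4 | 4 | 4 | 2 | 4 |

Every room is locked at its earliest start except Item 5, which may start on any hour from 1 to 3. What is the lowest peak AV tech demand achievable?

Item 5@1: h1:7  h2:10  h3:10  h4:4  h5:4  h6:0  h7:0 → peak 10
Item 5@2: h1:3  h2:14  h3:10  h4:4  h5:4  h6:0  h7:0 → peak 14
Item 5@3: h1:3  h2:10  h3:14  h4:4  h5:4  h6:0  h7:0 → peak 14
Best is Item 5@1, peak 10.

10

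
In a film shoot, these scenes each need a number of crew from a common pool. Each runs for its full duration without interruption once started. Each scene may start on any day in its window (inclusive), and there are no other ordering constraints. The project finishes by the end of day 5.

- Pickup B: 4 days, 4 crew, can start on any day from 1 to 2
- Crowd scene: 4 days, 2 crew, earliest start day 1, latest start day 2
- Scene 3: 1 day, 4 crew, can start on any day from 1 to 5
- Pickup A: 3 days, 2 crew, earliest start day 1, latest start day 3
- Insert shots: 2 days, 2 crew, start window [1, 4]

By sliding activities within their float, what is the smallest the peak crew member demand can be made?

Early-start (Pickup B@1, Crowd scene@1, Scene 3@1, Pickup A@1, Insert shots@1) gives peak 14: d1:14  d2:10  d3:8  d4:6  d5:0.
Shift Scene 3→5, Insert shots→4.
Schedule Pickup B@1, Crowd scene@1, Scene 3@5, Pickup A@1, Insert shots@4: d1:8  d2:8  d3:8  d4:8  d5:6 — peak 8.
Total crew member-days = 38 over 5 days ⇒ peak ≥ ⌈38/5⌉ = 8, so 8 is optimal.

8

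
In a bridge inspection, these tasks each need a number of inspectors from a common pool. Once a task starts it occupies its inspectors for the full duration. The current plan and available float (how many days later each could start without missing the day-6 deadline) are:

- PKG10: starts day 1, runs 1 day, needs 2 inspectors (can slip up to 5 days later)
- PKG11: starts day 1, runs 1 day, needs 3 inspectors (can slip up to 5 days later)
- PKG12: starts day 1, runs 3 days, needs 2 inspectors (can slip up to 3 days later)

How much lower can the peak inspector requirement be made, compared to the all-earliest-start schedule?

4

Early-start peak: d1:7  d2:2  d3:2  d4:0  d5:0  d6:0 ⇒ 7.
Leveled (PKG10@1, PKG11@2, PKG12@3): d1:2  d2:3  d3:2  d4:2  d5:2  d6:0 ⇒ 3.
Reduction 7 − 3 = 4.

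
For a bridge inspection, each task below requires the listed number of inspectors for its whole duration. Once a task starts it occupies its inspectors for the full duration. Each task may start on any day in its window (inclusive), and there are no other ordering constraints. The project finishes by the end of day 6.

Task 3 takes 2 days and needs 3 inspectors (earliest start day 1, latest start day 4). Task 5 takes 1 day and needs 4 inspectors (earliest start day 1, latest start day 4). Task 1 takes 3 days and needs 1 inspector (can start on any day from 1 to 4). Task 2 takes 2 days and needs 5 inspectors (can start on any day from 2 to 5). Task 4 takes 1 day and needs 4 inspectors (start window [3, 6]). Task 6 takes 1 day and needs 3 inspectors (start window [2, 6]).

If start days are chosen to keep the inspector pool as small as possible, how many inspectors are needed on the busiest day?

Early-start (Task 3@1, Task 5@1, Task 1@1, Task 2@2, Task 4@3, Task 6@2) gives peak 12: d1:8  d2:12  d3:10  d4:0  d5:0  d6:0.
Shift Task 5→3, Task 1→3, Task 2→4, Task 4→6.
Schedule Task 3@1, Task 5@3, Task 1@3, Task 2@4, Task 4@6, Task 6@2: d1:3  d2:6  d3:5  d4:6  d5:6  d6:4 — peak 6.

6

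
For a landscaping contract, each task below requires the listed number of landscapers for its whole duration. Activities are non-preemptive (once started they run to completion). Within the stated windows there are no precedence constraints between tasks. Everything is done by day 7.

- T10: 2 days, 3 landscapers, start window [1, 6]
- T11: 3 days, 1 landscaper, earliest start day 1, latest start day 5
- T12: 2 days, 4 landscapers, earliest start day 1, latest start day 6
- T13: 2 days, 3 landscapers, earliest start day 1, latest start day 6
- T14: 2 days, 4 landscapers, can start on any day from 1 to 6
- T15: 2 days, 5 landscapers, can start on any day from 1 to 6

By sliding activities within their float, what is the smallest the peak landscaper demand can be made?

7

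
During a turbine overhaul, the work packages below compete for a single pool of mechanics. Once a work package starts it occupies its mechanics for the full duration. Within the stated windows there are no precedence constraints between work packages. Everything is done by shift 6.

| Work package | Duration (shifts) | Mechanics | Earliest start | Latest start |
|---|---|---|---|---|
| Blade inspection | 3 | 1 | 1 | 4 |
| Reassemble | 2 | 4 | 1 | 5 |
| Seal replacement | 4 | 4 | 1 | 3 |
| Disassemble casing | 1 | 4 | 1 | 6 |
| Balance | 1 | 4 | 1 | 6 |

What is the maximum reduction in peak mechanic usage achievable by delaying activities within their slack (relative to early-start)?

9

Early-start peak: s1:17  s2:9  s3:5  s4:4  s5:0  s6:0 ⇒ 17.
Leveled (Blade inspection@1, Reassemble@1, Seal replacement@3, Disassemble casing@4, Balance@5): s1:5  s2:5  s3:5  s4:8  s5:8  s6:4 ⇒ 8.
Reduction 17 − 8 = 9.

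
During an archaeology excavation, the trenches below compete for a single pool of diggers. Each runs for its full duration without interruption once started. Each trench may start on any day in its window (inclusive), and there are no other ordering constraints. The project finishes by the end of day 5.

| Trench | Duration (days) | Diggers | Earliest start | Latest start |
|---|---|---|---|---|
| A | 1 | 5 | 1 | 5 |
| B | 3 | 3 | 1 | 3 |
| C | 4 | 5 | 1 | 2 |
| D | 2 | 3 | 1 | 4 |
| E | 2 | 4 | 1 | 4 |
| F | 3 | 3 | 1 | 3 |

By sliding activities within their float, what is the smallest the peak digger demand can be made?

Early-start (A@1, B@1, C@1, D@1, E@1, F@1) gives peak 23: d1:23  d2:18  d3:11  d4:5  d5:0.
Shift C→2, E→4, F→3.
Schedule A@1, B@1, C@2, D@1, E@4, F@3: d1:11  d2:11  d3:11  d4:12  d5:12 — peak 12.
Total digger-days = 57 over 5 days ⇒ peak ≥ ⌈57/5⌉ = 12, so 12 is optimal.

12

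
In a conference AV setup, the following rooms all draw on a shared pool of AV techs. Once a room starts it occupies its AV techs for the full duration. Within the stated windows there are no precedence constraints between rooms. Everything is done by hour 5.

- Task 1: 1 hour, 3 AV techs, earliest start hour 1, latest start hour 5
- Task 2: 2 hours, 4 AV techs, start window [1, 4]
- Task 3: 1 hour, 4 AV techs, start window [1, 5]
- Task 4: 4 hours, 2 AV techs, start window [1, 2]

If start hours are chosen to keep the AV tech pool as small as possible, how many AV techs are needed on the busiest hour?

6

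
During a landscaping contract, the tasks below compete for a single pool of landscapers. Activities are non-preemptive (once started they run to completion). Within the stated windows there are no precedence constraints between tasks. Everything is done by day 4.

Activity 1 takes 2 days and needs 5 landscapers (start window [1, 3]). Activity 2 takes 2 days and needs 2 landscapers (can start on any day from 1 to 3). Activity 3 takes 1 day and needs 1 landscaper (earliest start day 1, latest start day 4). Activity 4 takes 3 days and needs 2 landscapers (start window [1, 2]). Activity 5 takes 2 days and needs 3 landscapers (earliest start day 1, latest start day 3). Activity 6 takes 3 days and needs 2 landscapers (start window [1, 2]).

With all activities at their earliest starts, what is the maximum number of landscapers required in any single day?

15

Early-start schedule: Activity 1@1, Activity 2@1, Activity 3@1, Activity 4@1, Activity 5@1, Activity 6@1.
Load per day: day 1: 15, day 2: 14, day 3: 4, day 4: 0.
Peak is 15.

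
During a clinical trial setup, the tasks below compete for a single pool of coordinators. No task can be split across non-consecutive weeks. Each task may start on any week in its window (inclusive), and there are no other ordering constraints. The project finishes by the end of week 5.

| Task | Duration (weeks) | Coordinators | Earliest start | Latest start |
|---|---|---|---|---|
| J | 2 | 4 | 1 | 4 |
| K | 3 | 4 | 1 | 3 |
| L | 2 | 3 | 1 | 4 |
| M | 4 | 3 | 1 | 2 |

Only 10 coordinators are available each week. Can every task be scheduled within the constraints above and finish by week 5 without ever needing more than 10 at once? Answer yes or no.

yes

Schedule J@1, K@3, L@1, M@1: w1:10  w2:10  w3:7  w4:7  w5:4 — peak 10 ≤ 10.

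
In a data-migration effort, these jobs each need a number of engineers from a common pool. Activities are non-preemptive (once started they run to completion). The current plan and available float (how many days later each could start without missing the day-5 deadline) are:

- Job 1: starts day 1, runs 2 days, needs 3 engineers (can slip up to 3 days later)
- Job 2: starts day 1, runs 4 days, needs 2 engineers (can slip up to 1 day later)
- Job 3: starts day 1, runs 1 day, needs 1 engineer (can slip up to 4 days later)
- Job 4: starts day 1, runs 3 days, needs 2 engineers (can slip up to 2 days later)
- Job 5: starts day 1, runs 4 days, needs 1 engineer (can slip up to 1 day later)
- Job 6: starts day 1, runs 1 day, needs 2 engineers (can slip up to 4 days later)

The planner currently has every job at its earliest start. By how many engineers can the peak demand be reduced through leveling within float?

Early-start peak: d1:11  d2:8  d3:5  d4:3  d5:0 ⇒ 11.
Leveled (Job 1@1, Job 2@1, Job 3@1, Job 4@3, Job 5@2, Job 6@5): d1:6  d2:6  d3:5  d4:5  d5:5 ⇒ 6.
Reduction 11 − 6 = 5.

5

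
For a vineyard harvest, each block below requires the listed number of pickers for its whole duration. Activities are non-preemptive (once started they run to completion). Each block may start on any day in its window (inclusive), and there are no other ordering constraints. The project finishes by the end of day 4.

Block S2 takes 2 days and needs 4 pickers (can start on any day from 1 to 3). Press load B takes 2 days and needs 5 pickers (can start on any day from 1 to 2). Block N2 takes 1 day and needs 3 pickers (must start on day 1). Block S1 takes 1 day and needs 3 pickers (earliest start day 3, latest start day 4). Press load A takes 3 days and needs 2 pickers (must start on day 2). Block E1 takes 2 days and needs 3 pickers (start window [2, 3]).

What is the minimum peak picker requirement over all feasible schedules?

10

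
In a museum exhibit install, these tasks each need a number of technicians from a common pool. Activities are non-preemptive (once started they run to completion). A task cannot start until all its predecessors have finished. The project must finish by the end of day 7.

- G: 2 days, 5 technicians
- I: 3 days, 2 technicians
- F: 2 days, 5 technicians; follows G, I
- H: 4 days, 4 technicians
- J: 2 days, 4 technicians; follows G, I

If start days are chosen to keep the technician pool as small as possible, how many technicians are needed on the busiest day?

9

Early-start (G@1, I@1, F@4, H@1, J@4) gives peak 13: d1:11  d2:11  d3:6  d4:13  d5:9  d6:0  d7:0.
Shift H→3, J→6.
Schedule G@1, I@1, F@4, H@3, J@6: d1:7  d2:7  d3:6  d4:9  d5:9  d6:8  d7:4 — peak 9.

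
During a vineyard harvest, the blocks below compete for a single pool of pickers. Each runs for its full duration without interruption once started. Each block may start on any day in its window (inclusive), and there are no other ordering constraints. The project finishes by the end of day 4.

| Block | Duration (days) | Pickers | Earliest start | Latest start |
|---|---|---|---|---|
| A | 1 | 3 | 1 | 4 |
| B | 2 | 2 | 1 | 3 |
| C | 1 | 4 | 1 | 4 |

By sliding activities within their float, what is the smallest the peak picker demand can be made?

Early-start (A@1, B@1, C@1) gives peak 9: d1:9  d2:2  d3:0  d4:0.
Shift B→2, C→4.
Schedule A@1, B@2, C@4: d1:3  d2:2  d3:2  d4:4 — peak 4.

4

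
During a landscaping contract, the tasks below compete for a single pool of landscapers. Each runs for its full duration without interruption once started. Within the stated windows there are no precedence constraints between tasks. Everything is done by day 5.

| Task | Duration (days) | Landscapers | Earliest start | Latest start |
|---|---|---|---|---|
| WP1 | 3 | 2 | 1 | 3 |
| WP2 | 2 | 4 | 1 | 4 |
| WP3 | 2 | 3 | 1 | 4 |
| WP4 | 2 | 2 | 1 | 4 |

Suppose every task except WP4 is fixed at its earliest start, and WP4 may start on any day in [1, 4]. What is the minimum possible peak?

9

WP4@1: d1:11  d2:11  d3:2  d4:0  d5:0 → peak 11
WP4@2: d1:9  d2:11  d3:4  d4:0  d5:0 → peak 11
WP4@3: d1:9  d2:9  d3:4  d4:2  d5:0 → peak 9
WP4@4: d1:9  d2:9  d3:2  d4:2  d5:2 → peak 9
Best is WP4@3, peak 9.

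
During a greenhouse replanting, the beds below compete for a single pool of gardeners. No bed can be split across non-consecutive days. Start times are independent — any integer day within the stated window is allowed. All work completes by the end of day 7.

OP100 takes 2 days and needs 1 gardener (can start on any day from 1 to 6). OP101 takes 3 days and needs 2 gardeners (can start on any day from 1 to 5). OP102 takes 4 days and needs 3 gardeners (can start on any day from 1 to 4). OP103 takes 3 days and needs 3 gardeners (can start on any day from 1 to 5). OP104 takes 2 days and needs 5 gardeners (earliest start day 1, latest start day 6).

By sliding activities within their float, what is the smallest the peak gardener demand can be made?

7

Early-start (OP100@1, OP101@1, OP102@1, OP103@1, OP104@1) gives peak 14: d1:14  d2:14  d3:8  d4:3  d5:0  d6:0  d7:0.
Shift OP101→4, OP104→5.
Schedule OP100@1, OP101@4, OP102@1, OP103@1, OP104@5: d1:7  d2:7  d3:6  d4:5  d5:7  d6:7  d7:0 — peak 7.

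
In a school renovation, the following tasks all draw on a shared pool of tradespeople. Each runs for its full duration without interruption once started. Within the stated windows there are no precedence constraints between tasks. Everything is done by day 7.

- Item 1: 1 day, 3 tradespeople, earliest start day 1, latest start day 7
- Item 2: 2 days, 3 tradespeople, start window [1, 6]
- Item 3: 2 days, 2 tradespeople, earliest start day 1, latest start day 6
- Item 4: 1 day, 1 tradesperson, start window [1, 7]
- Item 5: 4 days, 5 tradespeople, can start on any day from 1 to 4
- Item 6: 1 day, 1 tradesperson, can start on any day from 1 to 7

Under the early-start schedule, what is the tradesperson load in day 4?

5

At early start, day 4 has: Item 5.
Demand: 5 = 5.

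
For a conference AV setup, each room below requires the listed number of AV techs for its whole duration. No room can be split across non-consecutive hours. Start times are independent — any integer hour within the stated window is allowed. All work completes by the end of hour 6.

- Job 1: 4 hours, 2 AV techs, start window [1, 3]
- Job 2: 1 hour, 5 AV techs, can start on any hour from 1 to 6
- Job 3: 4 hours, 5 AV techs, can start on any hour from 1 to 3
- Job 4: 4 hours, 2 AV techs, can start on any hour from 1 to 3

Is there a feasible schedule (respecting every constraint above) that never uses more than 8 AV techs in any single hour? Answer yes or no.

no

The minimum achievable peak is 9; 8 < 9, so no feasible schedule stays within the cap.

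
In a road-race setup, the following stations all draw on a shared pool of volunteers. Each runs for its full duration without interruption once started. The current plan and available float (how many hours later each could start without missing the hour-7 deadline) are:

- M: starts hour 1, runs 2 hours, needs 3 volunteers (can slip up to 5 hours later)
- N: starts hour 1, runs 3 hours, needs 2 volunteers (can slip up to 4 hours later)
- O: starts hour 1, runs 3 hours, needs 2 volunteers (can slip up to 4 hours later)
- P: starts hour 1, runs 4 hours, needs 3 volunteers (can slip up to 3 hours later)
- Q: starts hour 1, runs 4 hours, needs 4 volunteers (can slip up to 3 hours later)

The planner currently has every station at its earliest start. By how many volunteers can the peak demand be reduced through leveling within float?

7

Early-start peak: h1:14  h2:14  h3:11  h4:7  h5:0  h6:0  h7:0 ⇒ 14.
Leveled (M@1, N@1, O@1, P@3, Q@4): h1:7  h2:7  h3:7  h4:7  h5:7  h6:7  h7:4 ⇒ 7.
Reduction 14 − 7 = 7.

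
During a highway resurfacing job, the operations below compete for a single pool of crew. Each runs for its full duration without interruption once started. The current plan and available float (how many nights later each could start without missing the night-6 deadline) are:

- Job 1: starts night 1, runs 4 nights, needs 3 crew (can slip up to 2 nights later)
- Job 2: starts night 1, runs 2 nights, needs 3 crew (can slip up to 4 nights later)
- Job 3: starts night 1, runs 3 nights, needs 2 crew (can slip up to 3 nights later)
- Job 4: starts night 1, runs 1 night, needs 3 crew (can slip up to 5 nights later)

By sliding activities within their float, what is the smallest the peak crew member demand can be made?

Early-start (Job 1@1, Job 2@1, Job 3@1, Job 4@1) gives peak 11: n1:11  n2:8  n3:5  n4:3  n5:0  n6:0.
Shift Job 3→3, Job 4→5.
Schedule Job 1@1, Job 2@1, Job 3@3, Job 4@5: n1:6  n2:6  n3:5  n4:5  n5:5  n6:0 — peak 6.

6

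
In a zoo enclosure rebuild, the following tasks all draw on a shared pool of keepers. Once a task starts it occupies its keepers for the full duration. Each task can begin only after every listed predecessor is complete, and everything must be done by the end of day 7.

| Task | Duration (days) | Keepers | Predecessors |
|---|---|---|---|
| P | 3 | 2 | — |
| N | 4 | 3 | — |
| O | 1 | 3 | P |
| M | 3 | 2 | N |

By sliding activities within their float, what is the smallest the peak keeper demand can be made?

5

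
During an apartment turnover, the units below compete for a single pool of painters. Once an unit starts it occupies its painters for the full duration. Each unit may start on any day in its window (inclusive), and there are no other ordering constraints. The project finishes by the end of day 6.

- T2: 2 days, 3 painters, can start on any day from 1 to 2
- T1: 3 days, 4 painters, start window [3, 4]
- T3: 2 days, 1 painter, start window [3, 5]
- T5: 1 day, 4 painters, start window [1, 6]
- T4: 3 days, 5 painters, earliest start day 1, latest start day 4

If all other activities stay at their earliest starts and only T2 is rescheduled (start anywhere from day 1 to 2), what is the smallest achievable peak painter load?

12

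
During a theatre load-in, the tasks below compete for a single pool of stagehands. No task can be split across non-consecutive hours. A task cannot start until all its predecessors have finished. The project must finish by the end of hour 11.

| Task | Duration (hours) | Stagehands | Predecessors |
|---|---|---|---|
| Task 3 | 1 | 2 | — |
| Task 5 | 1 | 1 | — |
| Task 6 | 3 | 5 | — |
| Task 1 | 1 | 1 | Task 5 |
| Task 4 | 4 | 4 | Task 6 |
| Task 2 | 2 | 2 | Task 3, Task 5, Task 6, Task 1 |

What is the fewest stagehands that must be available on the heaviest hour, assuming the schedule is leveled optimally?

5

Early-start (Task 3@1, Task 5@1, Task 6@1, Task 1@2, Task 4@4, Task 2@4) gives peak 8: h1:8  h2:6  h3:5  h4:6  h5:6  h6:4  h7:4  h8:0  h9:0  h10:0  h11:0.
Shift Task 6→2, Task 1→5, Task 4→5, Task 2→9.
Schedule Task 3@1, Task 5@1, Task 6@2, Task 1@5, Task 4@5, Task 2@9: h1:3  h2:5  h3:5  h4:5  h5:5  h6:4  h7:4  h8:4  h9:2  h10:2  h11:0 — peak 5.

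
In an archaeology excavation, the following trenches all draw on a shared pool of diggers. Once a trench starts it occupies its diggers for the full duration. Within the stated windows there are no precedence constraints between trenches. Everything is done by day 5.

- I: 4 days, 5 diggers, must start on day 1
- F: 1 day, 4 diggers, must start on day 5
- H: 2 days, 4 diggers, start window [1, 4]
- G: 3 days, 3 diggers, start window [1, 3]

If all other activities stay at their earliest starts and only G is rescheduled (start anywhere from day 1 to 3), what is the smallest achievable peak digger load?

9

G@1: d1:12  d2:12  d3:8  d4:5  d5:4 → peak 12
G@2: d1:9  d2:12  d3:8  d4:8  d5:4 → peak 12
G@3: d1:9  d2:9  d3:8  d4:8  d5:7 → peak 9
Best is G@3, peak 9.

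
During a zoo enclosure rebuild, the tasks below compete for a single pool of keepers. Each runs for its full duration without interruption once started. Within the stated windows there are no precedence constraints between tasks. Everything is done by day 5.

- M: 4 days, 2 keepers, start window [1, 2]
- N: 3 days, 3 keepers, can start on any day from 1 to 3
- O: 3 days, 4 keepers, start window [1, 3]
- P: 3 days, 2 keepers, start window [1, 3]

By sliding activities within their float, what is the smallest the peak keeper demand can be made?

Schedule M@1, N@1, O@1, P@1: d1:11  d2:11  d3:11  d4:2  d5:0 — peak 11.

11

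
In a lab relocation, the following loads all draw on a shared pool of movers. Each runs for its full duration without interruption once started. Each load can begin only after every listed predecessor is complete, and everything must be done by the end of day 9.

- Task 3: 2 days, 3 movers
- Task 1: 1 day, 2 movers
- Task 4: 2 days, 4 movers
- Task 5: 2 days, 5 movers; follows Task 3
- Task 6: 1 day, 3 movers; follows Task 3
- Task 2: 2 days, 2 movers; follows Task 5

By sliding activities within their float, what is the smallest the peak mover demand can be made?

5

Early-start (Task 3@1, Task 1@1, Task 4@1, Task 5@3, Task 6@3, Task 2@5) gives peak 9: d1:9  d2:7  d3:8  d4:5  d5:2  d6:2  d7:0  d8:0  d9:0.
Shift Task 4→3, Task 5→5, Task 6→7, Task 2→7.
Schedule Task 3@1, Task 1@1, Task 4@3, Task 5@5, Task 6@7, Task 2@7: d1:5  d2:3  d3:4  d4:4  d5:5  d6:5  d7:5  d8:2  d9:0 — peak 5.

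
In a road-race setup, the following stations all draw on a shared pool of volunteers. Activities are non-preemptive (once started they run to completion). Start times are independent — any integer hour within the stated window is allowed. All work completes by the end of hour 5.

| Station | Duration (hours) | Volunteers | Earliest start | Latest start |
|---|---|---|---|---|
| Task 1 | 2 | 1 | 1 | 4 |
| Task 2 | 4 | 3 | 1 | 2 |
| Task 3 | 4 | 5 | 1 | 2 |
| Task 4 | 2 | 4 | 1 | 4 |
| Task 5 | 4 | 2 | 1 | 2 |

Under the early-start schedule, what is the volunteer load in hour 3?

At early start, hour 3 has: Task 2, Task 3, Task 5.
Demand: 3 + 5 + 2 = 10.

10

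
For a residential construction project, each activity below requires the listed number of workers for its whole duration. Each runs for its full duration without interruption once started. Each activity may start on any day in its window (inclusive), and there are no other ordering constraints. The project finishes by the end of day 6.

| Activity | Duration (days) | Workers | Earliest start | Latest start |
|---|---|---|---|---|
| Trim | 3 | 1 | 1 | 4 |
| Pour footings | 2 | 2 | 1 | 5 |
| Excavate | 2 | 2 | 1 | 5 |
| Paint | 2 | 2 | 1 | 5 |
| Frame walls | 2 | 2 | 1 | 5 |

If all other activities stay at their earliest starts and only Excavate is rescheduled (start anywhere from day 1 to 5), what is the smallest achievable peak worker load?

Excavate@1: d1:9  d2:9  d3:1  d4:0  d5:0  d6:0 → peak 9
Excavate@2: d1:7  d2:9  d3:3  d4:0  d5:0  d6:0 → peak 9
Excavate@3: d1:7  d2:7  d3:3  d4:2  d5:0  d6:0 → peak 7
Excavate@4: d1:7  d2:7  d3:1  d4:2  d5:2  d6:0 → peak 7
Excavate@5: d1:7  d2:7  d3:1  d4:0  d5:2  d6:2 → peak 7
Best is Excavate@3, peak 7.

7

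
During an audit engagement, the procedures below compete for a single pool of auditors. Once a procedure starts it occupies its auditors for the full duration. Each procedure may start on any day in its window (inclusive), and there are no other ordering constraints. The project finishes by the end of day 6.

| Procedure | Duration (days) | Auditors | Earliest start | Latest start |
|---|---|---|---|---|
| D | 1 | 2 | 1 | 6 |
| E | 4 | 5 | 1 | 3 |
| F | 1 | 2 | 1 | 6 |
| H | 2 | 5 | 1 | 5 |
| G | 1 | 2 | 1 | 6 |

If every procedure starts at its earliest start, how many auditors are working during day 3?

5

At early start, day 3 has: E.
Demand: 5 = 5.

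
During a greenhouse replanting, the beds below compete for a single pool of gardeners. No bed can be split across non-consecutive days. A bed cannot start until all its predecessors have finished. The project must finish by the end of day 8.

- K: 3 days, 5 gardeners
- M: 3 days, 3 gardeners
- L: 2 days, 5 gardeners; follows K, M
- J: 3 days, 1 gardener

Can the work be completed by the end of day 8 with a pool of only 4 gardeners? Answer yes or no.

no

Total gardener-days = 37; over 8 days the average is 37/8 > 4, so some day must exceed 4.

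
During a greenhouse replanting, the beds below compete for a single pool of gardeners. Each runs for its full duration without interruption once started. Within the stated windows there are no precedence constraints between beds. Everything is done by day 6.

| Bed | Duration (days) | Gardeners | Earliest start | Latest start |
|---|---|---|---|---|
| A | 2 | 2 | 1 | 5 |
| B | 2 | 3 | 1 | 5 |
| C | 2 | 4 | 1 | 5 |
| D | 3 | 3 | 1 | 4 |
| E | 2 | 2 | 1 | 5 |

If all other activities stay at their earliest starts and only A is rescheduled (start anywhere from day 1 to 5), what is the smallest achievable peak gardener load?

12

A@1: d1:14  d2:14  d3:3  d4:0  d5:0  d6:0 → peak 14
A@2: d1:12  d2:14  d3:5  d4:0  d5:0  d6:0 → peak 14
A@3: d1:12  d2:12  d3:5  d4:2  d5:0  d6:0 → peak 12
A@4: d1:12  d2:12  d3:3  d4:2  d5:2  d6:0 → peak 12
A@5: d1:12  d2:12  d3:3  d4:0  d5:2  d6:2 → peak 12
Best is A@3, peak 12.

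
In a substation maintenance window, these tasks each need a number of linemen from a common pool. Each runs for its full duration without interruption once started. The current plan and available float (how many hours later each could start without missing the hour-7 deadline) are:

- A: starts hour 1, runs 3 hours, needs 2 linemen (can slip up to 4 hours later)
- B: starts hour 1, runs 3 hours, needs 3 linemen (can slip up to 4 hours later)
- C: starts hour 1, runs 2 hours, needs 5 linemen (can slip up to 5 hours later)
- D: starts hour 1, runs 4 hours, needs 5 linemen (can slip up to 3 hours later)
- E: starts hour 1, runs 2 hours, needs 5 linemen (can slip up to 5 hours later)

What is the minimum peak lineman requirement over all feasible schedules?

Early-start (A@1, B@1, C@1, D@1, E@1) gives peak 20: h1:20  h2:20  h3:10  h4:5  h5:0  h6:0  h7:0.
Shift D→3, E→4.
Schedule A@1, B@1, C@1, D@3, E@4: h1:10  h2:10  h3:10  h4:10  h5:10  h6:5  h7:0 — peak 10.

10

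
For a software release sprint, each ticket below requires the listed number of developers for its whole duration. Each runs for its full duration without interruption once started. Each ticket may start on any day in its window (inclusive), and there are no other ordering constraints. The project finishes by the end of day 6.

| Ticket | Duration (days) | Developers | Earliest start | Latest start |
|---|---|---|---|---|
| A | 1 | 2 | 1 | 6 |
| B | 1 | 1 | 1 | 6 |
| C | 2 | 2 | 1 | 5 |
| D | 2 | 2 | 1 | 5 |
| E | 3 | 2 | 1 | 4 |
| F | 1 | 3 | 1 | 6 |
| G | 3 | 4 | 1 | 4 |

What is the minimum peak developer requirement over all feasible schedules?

6

Early-start (A@1, B@1, C@1, D@1, E@1, F@1, G@1) gives peak 16: d1:16  d2:10  d3:6  d4:0  d5:0  d6:0.
Shift D→2, E→4, F→3, G→4.
Schedule A@1, B@1, C@1, D@2, E@4, F@3, G@4: d1:5  d2:4  d3:5  d4:6  d5:6  d6:6 — peak 6.
Total developer-days = 32 over 6 days ⇒ peak ≥ ⌈32/6⌉ = 6, so 6 is optimal.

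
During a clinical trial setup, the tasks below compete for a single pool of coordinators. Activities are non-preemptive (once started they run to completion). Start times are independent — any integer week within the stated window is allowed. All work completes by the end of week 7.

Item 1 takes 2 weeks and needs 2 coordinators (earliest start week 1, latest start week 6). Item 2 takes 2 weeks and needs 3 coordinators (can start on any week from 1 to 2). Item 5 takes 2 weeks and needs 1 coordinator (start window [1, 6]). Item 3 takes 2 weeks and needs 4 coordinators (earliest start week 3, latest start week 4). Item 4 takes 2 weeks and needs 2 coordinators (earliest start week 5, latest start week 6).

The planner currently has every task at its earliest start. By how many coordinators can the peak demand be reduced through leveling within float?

2

Early-start peak: w1:6  w2:6  w3:4  w4:4  w5:2  w6:2  w7:0 ⇒ 6.
Leveled (Item 1@5, Item 2@1, Item 5@1, Item 3@3, Item 4@5): w1:4  w2:4  w3:4  w4:4  w5:4  w6:4  w7:0 ⇒ 4.
Reduction 6 − 4 = 2.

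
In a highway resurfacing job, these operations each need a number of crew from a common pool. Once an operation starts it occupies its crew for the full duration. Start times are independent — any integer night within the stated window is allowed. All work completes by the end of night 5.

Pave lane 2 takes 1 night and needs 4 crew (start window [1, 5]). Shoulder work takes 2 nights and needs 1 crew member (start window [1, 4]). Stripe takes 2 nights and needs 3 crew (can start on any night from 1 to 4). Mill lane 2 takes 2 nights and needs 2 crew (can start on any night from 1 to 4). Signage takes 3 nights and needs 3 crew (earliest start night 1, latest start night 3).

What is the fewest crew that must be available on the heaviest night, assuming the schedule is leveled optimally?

6

Early-start (Pave lane 2@1, Shoulder work@1, Stripe@1, Mill lane 2@1, Signage@1) gives peak 13: n1:13  n2:9  n3:3  n4:0  n5:0.
Shift Stripe→2, Mill lane 2→4, Signage→3.
Schedule Pave lane 2@1, Shoulder work@1, Stripe@2, Mill lane 2@4, Signage@3: n1:5  n2:4  n3:6  n4:5  n5:5 — peak 6.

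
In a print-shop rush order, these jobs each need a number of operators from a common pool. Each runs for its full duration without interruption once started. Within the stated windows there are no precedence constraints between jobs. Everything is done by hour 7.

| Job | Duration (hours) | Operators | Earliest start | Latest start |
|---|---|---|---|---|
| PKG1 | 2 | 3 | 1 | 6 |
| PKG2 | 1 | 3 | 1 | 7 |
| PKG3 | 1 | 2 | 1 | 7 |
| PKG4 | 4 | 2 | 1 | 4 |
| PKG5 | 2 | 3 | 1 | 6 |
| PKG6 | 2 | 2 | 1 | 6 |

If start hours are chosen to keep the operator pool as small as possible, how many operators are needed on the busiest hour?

Early-start (PKG1@1, PKG2@1, PKG3@1, PKG4@1, PKG5@1, PKG6@1) gives peak 15: h1:15  h2:10  h3:2  h4:2  h5:0  h6:0  h7:0.
Shift PKG2→3, PKG4→2, PKG5→4, PKG6→6.
Schedule PKG1@1, PKG2@3, PKG3@1, PKG4@2, PKG5@4, PKG6@6: h1:5  h2:5  h3:5  h4:5  h5:5  h6:2  h7:2 — peak 5.
Total operator-hours = 29 over 7 hours ⇒ peak ≥ ⌈29/7⌉ = 5, so 5 is optimal.

5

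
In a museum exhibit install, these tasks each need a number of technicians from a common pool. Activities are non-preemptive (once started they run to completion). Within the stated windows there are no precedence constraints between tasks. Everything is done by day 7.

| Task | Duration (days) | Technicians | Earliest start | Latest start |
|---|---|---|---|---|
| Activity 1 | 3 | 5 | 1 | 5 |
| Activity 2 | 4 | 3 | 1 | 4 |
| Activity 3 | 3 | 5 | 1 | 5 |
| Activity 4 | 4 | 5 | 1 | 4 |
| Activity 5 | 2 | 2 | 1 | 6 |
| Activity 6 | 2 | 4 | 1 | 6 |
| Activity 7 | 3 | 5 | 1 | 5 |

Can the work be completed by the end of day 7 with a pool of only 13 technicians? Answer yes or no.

The minimum achievable peak is 14; 13 < 14, so no feasible schedule stays within the cap.

no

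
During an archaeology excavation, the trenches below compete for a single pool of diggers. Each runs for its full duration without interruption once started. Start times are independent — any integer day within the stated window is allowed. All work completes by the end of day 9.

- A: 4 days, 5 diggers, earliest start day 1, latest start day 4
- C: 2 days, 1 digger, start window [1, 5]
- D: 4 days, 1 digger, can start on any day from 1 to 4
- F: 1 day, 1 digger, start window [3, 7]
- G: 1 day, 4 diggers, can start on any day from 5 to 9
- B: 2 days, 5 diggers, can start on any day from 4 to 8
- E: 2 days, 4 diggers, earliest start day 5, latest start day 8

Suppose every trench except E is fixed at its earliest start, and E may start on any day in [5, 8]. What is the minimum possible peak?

11

E@5: d1:7  d2:7  d3:7  d4:11  d5:13  d6:4  d7:0  d8:0  d9:0 → peak 13
E@6: d1:7  d2:7  d3:7  d4:11  d5:9  d6:4  d7:4  d8:0  d9:0 → peak 11
E@7: d1:7  d2:7  d3:7  d4:11  d5:9  d6:0  d7:4  d8:4  d9:0 → peak 11
E@8: d1:7  d2:7  d3:7  d4:11  d5:9  d6:0  d7:0  d8:4  d9:4 → peak 11
Best is E@6, peak 11.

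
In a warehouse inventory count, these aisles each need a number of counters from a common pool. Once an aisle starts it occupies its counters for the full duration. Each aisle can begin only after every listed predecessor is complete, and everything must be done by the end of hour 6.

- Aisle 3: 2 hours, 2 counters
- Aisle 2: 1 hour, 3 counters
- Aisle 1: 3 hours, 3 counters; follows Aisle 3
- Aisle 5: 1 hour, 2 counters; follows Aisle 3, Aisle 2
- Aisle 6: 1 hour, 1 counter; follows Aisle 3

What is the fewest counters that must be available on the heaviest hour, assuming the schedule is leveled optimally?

Early-start (Aisle 3@1, Aisle 2@1, Aisle 1@3, Aisle 5@3, Aisle 6@3) gives peak 6: h1:5  h2:2  h3:6  h4:3  h5:3  h6:0.
Shift Aisle 6→4.
Schedule Aisle 3@1, Aisle 2@1, Aisle 1@3, Aisle 5@3, Aisle 6@4: h1:5  h2:2  h3:5  h4:4  h5:3  h6:0 — peak 5.

5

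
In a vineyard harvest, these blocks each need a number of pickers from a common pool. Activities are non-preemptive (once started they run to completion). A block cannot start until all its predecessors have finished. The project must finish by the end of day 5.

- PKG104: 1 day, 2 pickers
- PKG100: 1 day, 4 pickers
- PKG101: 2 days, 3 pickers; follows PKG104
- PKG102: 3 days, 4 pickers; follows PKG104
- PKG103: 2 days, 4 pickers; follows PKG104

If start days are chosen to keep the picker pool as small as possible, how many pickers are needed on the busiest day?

Early-start (PKG104@1, PKG100@1, PKG101@2, PKG102@2, PKG103@2) gives peak 11: d1:6  d2:11  d3:11  d4:4  d5:0.
Shift PKG103→4.
Schedule PKG104@1, PKG100@1, PKG101@2, PKG102@2, PKG103@4: d1:6  d2:7  d3:7  d4:8  d5:4 — peak 8.

8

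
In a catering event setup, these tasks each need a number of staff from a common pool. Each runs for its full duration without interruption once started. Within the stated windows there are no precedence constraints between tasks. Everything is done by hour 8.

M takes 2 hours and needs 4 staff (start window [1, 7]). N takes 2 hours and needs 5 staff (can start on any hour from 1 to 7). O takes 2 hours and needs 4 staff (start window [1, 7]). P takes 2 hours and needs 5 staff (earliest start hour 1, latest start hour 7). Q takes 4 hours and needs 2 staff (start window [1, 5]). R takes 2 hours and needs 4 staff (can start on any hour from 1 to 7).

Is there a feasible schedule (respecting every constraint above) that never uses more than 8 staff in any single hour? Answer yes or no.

Schedule M@1, N@3, O@1, P@5, Q@3, R@7: h1:8  h2:8  h3:7  h4:7  h5:7  h6:7  h7:4  h8:4 — peak 8 ≤ 8.

yes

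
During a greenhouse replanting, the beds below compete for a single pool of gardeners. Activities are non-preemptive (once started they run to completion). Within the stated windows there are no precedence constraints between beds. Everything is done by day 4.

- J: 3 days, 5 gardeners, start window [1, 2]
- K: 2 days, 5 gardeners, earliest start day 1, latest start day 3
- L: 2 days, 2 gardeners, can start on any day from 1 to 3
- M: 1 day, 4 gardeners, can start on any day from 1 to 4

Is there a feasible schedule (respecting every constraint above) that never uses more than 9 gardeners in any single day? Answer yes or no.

no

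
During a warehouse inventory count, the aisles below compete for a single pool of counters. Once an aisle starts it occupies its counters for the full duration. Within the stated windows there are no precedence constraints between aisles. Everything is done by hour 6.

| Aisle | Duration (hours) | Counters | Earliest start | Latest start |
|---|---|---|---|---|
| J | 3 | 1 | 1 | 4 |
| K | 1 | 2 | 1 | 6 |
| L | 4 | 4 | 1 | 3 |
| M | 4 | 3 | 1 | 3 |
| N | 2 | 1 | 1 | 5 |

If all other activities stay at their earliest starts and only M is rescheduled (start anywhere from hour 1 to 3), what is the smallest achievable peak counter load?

8

M@1: h1:11  h2:9  h3:8  h4:7  h5:0  h6:0 → peak 11
M@2: h1:8  h2:9  h3:8  h4:7  h5:3  h6:0 → peak 9
M@3: h1:8  h2:6  h3:8  h4:7  h5:3  h6:3 → peak 8
Best is M@3, peak 8.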